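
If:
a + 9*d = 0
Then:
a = -9*d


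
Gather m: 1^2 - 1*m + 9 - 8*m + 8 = 18 - 9*m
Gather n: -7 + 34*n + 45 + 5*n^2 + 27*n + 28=5*n^2 + 61*n + 66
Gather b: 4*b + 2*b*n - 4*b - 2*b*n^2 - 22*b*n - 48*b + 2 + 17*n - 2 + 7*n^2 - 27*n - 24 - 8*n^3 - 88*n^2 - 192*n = b*(-2*n^2 - 20*n - 48) - 8*n^3 - 81*n^2 - 202*n - 24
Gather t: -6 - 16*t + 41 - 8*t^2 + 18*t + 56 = -8*t^2 + 2*t + 91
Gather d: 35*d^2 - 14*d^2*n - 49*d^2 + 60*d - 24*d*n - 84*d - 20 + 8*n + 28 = d^2*(-14*n - 14) + d*(-24*n - 24) + 8*n + 8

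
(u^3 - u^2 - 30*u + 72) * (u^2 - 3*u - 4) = u^5 - 4*u^4 - 31*u^3 + 166*u^2 - 96*u - 288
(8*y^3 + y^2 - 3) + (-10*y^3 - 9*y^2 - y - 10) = -2*y^3 - 8*y^2 - y - 13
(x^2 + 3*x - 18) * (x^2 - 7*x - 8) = x^4 - 4*x^3 - 47*x^2 + 102*x + 144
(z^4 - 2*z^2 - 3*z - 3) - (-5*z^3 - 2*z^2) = z^4 + 5*z^3 - 3*z - 3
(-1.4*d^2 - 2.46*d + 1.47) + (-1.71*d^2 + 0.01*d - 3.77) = -3.11*d^2 - 2.45*d - 2.3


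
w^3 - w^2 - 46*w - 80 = (w - 8)*(w + 2)*(w + 5)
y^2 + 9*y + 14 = (y + 2)*(y + 7)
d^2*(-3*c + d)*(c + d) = -3*c^2*d^2 - 2*c*d^3 + d^4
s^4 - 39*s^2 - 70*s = s*(s - 7)*(s + 2)*(s + 5)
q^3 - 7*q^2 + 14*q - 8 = (q - 4)*(q - 2)*(q - 1)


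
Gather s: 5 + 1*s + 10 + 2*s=3*s + 15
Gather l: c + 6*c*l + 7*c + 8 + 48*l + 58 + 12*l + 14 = 8*c + l*(6*c + 60) + 80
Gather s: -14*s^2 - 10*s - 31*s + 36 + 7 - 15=-14*s^2 - 41*s + 28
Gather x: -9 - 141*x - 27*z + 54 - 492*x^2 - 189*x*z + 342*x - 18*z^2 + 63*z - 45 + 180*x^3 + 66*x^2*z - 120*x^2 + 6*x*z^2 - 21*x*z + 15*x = 180*x^3 + x^2*(66*z - 612) + x*(6*z^2 - 210*z + 216) - 18*z^2 + 36*z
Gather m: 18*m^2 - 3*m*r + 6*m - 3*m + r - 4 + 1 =18*m^2 + m*(3 - 3*r) + r - 3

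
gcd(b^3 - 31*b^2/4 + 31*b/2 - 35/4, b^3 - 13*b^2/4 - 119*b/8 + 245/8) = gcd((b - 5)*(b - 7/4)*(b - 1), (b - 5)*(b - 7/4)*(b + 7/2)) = b^2 - 27*b/4 + 35/4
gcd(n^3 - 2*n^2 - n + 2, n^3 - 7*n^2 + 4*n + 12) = n^2 - n - 2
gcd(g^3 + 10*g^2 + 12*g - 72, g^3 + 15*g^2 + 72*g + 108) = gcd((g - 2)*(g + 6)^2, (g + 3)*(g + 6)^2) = g^2 + 12*g + 36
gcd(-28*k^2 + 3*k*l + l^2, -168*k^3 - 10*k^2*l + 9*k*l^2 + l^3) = 28*k^2 - 3*k*l - l^2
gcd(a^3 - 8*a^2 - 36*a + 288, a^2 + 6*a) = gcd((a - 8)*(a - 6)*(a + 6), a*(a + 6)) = a + 6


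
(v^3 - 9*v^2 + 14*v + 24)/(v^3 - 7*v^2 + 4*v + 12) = (v - 4)/(v - 2)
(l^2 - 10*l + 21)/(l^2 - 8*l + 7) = (l - 3)/(l - 1)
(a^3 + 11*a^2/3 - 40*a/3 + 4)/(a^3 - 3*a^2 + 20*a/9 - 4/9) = 3*(a + 6)/(3*a - 2)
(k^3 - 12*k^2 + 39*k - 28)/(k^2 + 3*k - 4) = (k^2 - 11*k + 28)/(k + 4)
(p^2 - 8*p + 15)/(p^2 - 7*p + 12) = (p - 5)/(p - 4)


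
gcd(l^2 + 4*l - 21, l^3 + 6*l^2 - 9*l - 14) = l + 7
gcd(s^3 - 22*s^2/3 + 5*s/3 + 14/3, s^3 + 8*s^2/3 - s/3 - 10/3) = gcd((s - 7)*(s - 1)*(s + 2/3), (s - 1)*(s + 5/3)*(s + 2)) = s - 1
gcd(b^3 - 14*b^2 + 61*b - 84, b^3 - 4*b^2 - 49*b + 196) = b^2 - 11*b + 28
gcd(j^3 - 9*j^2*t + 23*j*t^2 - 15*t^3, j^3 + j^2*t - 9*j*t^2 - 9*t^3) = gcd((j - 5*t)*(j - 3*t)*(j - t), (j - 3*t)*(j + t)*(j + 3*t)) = -j + 3*t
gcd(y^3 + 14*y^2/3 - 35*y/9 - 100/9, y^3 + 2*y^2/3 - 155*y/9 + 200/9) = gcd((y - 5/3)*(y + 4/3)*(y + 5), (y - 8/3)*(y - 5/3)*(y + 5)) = y^2 + 10*y/3 - 25/3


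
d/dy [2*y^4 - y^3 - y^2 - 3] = y*(8*y^2 - 3*y - 2)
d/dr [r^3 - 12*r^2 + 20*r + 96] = 3*r^2 - 24*r + 20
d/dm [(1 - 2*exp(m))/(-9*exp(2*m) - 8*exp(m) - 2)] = (-18*exp(2*m) + 18*exp(m) + 12)*exp(m)/(81*exp(4*m) + 144*exp(3*m) + 100*exp(2*m) + 32*exp(m) + 4)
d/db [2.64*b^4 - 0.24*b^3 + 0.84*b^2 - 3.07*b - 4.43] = 10.56*b^3 - 0.72*b^2 + 1.68*b - 3.07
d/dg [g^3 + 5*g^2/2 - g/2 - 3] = 3*g^2 + 5*g - 1/2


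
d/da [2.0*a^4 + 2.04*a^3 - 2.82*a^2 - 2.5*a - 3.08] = 8.0*a^3 + 6.12*a^2 - 5.64*a - 2.5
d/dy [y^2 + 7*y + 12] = 2*y + 7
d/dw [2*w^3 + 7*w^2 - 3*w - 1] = 6*w^2 + 14*w - 3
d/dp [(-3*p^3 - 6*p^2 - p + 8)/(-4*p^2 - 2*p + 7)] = (12*p^4 + 12*p^3 - 55*p^2 - 20*p + 9)/(16*p^4 + 16*p^3 - 52*p^2 - 28*p + 49)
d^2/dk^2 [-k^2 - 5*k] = -2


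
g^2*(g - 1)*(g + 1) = g^4 - g^2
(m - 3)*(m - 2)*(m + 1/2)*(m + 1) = m^4 - 7*m^3/2 - m^2 + 13*m/2 + 3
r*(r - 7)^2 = r^3 - 14*r^2 + 49*r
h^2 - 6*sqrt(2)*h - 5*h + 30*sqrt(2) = (h - 5)*(h - 6*sqrt(2))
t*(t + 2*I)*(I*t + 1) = I*t^3 - t^2 + 2*I*t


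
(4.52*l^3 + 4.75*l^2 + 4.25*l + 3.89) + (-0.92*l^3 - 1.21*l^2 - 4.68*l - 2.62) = 3.6*l^3 + 3.54*l^2 - 0.43*l + 1.27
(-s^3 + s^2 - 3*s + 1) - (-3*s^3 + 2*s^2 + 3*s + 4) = 2*s^3 - s^2 - 6*s - 3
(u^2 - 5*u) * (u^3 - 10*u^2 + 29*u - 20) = u^5 - 15*u^4 + 79*u^3 - 165*u^2 + 100*u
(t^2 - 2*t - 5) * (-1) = -t^2 + 2*t + 5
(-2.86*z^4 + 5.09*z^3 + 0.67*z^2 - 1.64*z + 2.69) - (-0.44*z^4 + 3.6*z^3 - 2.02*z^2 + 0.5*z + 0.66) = -2.42*z^4 + 1.49*z^3 + 2.69*z^2 - 2.14*z + 2.03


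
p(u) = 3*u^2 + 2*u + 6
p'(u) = 6*u + 2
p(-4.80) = 65.52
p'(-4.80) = -26.80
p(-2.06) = 14.61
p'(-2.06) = -10.36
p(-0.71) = 6.09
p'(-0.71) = -2.26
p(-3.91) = 44.04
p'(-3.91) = -21.46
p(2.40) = 28.08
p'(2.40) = 16.40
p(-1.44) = 9.34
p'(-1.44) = -6.64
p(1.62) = 17.11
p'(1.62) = 11.72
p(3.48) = 49.29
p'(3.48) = 22.88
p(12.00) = 462.00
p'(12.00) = 74.00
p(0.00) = 6.00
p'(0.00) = 2.00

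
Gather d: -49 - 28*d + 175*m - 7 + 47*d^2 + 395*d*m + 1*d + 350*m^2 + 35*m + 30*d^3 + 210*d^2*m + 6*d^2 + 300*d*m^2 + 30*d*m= 30*d^3 + d^2*(210*m + 53) + d*(300*m^2 + 425*m - 27) + 350*m^2 + 210*m - 56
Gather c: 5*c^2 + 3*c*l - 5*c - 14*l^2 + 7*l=5*c^2 + c*(3*l - 5) - 14*l^2 + 7*l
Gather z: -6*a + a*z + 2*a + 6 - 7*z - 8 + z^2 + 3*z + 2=-4*a + z^2 + z*(a - 4)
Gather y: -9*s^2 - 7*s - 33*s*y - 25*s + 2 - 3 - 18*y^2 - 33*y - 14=-9*s^2 - 32*s - 18*y^2 + y*(-33*s - 33) - 15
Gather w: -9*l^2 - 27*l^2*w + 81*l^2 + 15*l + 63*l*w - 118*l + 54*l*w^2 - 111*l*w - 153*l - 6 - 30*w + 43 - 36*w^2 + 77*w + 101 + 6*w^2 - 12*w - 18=72*l^2 - 256*l + w^2*(54*l - 30) + w*(-27*l^2 - 48*l + 35) + 120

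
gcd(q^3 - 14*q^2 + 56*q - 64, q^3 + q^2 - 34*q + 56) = q^2 - 6*q + 8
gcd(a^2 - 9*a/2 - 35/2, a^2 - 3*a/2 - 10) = a + 5/2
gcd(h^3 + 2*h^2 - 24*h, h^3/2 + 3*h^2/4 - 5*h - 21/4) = 1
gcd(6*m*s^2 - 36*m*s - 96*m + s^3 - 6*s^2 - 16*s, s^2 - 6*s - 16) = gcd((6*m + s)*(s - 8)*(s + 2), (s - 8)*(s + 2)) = s^2 - 6*s - 16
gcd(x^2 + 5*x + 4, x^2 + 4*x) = x + 4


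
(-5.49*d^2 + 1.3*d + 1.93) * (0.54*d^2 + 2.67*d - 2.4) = -2.9646*d^4 - 13.9563*d^3 + 17.6892*d^2 + 2.0331*d - 4.632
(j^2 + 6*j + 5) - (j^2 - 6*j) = 12*j + 5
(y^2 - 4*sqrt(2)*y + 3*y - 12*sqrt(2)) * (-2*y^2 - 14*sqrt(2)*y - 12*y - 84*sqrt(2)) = -2*y^4 - 18*y^3 - 6*sqrt(2)*y^3 - 54*sqrt(2)*y^2 + 76*y^2 - 108*sqrt(2)*y + 1008*y + 2016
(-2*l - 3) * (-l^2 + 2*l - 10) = 2*l^3 - l^2 + 14*l + 30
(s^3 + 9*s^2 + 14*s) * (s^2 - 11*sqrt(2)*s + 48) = s^5 - 11*sqrt(2)*s^4 + 9*s^4 - 99*sqrt(2)*s^3 + 62*s^3 - 154*sqrt(2)*s^2 + 432*s^2 + 672*s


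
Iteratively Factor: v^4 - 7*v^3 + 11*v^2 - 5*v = (v)*(v^3 - 7*v^2 + 11*v - 5) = v*(v - 1)*(v^2 - 6*v + 5) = v*(v - 5)*(v - 1)*(v - 1)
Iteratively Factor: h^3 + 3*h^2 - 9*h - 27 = (h + 3)*(h^2 - 9) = (h - 3)*(h + 3)*(h + 3)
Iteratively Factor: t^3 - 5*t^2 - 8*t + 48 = (t - 4)*(t^2 - t - 12) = (t - 4)*(t + 3)*(t - 4)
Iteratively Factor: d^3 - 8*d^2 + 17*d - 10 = (d - 2)*(d^2 - 6*d + 5) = (d - 5)*(d - 2)*(d - 1)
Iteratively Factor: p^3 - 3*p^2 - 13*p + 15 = (p - 5)*(p^2 + 2*p - 3) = (p - 5)*(p - 1)*(p + 3)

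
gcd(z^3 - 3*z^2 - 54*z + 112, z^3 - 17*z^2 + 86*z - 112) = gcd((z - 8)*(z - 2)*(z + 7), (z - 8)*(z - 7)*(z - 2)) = z^2 - 10*z + 16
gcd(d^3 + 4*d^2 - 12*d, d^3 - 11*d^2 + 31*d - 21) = 1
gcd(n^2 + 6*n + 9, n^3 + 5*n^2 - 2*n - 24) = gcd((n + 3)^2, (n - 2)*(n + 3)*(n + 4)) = n + 3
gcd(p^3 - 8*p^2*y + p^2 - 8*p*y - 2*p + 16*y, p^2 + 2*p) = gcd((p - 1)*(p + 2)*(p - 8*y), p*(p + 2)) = p + 2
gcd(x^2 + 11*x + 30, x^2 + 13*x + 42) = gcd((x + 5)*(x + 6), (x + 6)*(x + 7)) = x + 6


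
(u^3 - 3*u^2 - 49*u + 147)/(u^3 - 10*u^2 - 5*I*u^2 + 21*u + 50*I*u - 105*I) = (u + 7)/(u - 5*I)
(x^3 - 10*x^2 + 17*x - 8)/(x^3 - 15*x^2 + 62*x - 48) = (x - 1)/(x - 6)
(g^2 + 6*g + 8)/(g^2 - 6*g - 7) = (g^2 + 6*g + 8)/(g^2 - 6*g - 7)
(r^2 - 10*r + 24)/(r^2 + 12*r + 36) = (r^2 - 10*r + 24)/(r^2 + 12*r + 36)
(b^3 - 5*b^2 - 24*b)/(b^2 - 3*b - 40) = b*(b + 3)/(b + 5)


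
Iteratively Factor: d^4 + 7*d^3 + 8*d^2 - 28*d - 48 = (d + 4)*(d^3 + 3*d^2 - 4*d - 12) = (d + 2)*(d + 4)*(d^2 + d - 6) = (d + 2)*(d + 3)*(d + 4)*(d - 2)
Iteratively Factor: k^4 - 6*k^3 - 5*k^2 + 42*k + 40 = (k + 1)*(k^3 - 7*k^2 + 2*k + 40) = (k + 1)*(k + 2)*(k^2 - 9*k + 20) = (k - 5)*(k + 1)*(k + 2)*(k - 4)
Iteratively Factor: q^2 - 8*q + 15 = (q - 3)*(q - 5)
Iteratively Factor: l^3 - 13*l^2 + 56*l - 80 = (l - 4)*(l^2 - 9*l + 20) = (l - 5)*(l - 4)*(l - 4)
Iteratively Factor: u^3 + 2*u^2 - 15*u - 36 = (u + 3)*(u^2 - u - 12) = (u - 4)*(u + 3)*(u + 3)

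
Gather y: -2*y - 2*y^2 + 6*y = -2*y^2 + 4*y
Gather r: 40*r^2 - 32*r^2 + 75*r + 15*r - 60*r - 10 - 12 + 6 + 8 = 8*r^2 + 30*r - 8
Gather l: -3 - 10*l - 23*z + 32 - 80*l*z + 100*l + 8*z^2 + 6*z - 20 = l*(90 - 80*z) + 8*z^2 - 17*z + 9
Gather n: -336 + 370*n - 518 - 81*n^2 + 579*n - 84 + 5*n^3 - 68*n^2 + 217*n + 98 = 5*n^3 - 149*n^2 + 1166*n - 840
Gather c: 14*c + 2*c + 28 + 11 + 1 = 16*c + 40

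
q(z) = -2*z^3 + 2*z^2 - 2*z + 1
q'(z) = -6*z^2 + 4*z - 2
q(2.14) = -13.72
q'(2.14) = -20.92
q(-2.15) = 34.42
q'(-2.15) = -38.34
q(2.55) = -24.26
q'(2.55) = -30.82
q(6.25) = -421.66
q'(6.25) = -211.38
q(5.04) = -214.32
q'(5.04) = -134.25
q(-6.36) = 609.14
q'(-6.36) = -270.14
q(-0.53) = 2.92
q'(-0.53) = -5.81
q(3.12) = -46.51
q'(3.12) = -47.93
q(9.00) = -1313.00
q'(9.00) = -452.00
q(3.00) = -41.00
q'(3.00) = -44.00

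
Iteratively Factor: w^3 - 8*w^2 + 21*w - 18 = (w - 2)*(w^2 - 6*w + 9) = (w - 3)*(w - 2)*(w - 3)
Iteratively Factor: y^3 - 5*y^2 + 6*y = (y - 2)*(y^2 - 3*y) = y*(y - 2)*(y - 3)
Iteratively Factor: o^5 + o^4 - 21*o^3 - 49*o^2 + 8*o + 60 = (o - 5)*(o^4 + 6*o^3 + 9*o^2 - 4*o - 12) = (o - 5)*(o - 1)*(o^3 + 7*o^2 + 16*o + 12) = (o - 5)*(o - 1)*(o + 2)*(o^2 + 5*o + 6) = (o - 5)*(o - 1)*(o + 2)*(o + 3)*(o + 2)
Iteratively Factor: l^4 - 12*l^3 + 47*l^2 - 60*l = (l - 4)*(l^3 - 8*l^2 + 15*l) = l*(l - 4)*(l^2 - 8*l + 15) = l*(l - 4)*(l - 3)*(l - 5)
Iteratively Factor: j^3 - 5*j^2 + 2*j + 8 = (j - 4)*(j^2 - j - 2) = (j - 4)*(j + 1)*(j - 2)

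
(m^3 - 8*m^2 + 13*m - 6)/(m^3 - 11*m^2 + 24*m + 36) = (m^2 - 2*m + 1)/(m^2 - 5*m - 6)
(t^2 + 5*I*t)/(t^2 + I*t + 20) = t/(t - 4*I)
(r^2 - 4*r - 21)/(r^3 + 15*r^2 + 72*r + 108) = (r - 7)/(r^2 + 12*r + 36)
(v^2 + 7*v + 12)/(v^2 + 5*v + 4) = (v + 3)/(v + 1)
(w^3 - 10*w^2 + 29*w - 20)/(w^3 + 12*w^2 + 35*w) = (w^3 - 10*w^2 + 29*w - 20)/(w*(w^2 + 12*w + 35))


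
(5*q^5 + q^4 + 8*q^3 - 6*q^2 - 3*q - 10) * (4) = 20*q^5 + 4*q^4 + 32*q^3 - 24*q^2 - 12*q - 40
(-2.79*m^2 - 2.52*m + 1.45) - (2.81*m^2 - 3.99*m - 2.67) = -5.6*m^2 + 1.47*m + 4.12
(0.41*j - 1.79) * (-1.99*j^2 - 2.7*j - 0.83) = -0.8159*j^3 + 2.4551*j^2 + 4.4927*j + 1.4857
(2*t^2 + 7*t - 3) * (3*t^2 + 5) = 6*t^4 + 21*t^3 + t^2 + 35*t - 15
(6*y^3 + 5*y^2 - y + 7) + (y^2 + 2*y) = 6*y^3 + 6*y^2 + y + 7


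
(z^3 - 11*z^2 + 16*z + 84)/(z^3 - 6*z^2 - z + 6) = (z^2 - 5*z - 14)/(z^2 - 1)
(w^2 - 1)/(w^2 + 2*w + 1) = (w - 1)/(w + 1)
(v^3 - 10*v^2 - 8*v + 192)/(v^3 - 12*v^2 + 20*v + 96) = (v + 4)/(v + 2)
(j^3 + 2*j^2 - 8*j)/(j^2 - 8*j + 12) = j*(j + 4)/(j - 6)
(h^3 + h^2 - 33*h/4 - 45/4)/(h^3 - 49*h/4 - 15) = (h - 3)/(h - 4)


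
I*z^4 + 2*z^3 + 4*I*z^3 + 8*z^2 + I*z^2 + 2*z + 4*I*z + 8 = (z + 4)*(z - 2*I)*(z + I)*(I*z + 1)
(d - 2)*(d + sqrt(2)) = d^2 - 2*d + sqrt(2)*d - 2*sqrt(2)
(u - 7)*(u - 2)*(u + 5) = u^3 - 4*u^2 - 31*u + 70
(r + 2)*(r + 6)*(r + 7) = r^3 + 15*r^2 + 68*r + 84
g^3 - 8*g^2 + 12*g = g*(g - 6)*(g - 2)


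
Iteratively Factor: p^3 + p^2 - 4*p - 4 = (p - 2)*(p^2 + 3*p + 2) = (p - 2)*(p + 2)*(p + 1)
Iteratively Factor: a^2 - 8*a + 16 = (a - 4)*(a - 4)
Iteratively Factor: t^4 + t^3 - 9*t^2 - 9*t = (t + 1)*(t^3 - 9*t) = (t - 3)*(t + 1)*(t^2 + 3*t) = t*(t - 3)*(t + 1)*(t + 3)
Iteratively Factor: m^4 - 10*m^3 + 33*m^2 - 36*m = (m)*(m^3 - 10*m^2 + 33*m - 36) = m*(m - 4)*(m^2 - 6*m + 9) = m*(m - 4)*(m - 3)*(m - 3)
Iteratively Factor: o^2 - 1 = (o - 1)*(o + 1)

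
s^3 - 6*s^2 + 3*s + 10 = (s - 5)*(s - 2)*(s + 1)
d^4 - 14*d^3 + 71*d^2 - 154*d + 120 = (d - 5)*(d - 4)*(d - 3)*(d - 2)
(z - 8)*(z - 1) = z^2 - 9*z + 8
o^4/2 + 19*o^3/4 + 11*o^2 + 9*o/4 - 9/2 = (o/2 + 1/2)*(o - 1/2)*(o + 3)*(o + 6)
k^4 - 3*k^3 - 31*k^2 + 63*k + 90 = (k - 6)*(k - 3)*(k + 1)*(k + 5)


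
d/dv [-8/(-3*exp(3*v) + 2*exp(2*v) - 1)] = (32 - 72*exp(v))*exp(2*v)/(3*exp(3*v) - 2*exp(2*v) + 1)^2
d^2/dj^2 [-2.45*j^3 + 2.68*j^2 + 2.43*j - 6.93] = 5.36 - 14.7*j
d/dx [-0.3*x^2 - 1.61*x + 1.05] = -0.6*x - 1.61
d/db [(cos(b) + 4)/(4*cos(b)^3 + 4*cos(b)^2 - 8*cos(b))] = (19*cos(b) + 13*cos(2*b) + cos(3*b) - 3)*sin(b)/(8*(cos(b)^2 + cos(b) - 2)^2*cos(b)^2)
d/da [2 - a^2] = -2*a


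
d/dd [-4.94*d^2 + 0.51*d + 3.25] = 0.51 - 9.88*d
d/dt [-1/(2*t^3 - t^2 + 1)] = 2*t*(3*t - 1)/(2*t^3 - t^2 + 1)^2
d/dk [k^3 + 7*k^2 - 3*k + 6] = 3*k^2 + 14*k - 3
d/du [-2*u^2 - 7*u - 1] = -4*u - 7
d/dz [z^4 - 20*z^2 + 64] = 4*z*(z^2 - 10)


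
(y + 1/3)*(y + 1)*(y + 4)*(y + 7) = y^4 + 37*y^3/3 + 43*y^2 + 41*y + 28/3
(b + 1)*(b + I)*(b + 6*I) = b^3 + b^2 + 7*I*b^2 - 6*b + 7*I*b - 6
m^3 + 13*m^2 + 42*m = m*(m + 6)*(m + 7)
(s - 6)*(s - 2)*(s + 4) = s^3 - 4*s^2 - 20*s + 48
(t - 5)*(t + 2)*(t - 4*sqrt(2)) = t^3 - 4*sqrt(2)*t^2 - 3*t^2 - 10*t + 12*sqrt(2)*t + 40*sqrt(2)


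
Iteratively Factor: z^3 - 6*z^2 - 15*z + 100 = (z - 5)*(z^2 - z - 20) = (z - 5)*(z + 4)*(z - 5)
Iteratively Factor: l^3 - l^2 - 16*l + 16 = (l - 4)*(l^2 + 3*l - 4) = (l - 4)*(l + 4)*(l - 1)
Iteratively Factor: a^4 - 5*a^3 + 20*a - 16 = (a - 4)*(a^3 - a^2 - 4*a + 4) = (a - 4)*(a - 2)*(a^2 + a - 2) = (a - 4)*(a - 2)*(a + 2)*(a - 1)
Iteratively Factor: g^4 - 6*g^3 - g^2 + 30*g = (g - 3)*(g^3 - 3*g^2 - 10*g) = (g - 5)*(g - 3)*(g^2 + 2*g) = g*(g - 5)*(g - 3)*(g + 2)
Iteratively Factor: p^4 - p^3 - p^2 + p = (p - 1)*(p^3 - p) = (p - 1)*(p + 1)*(p^2 - p) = p*(p - 1)*(p + 1)*(p - 1)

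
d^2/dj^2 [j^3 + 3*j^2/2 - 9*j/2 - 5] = 6*j + 3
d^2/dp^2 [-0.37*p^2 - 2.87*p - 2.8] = -0.740000000000000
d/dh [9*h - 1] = 9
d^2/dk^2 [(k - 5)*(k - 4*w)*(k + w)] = 6*k - 6*w - 10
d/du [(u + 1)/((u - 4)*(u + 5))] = (-u^2 - 2*u - 21)/(u^4 + 2*u^3 - 39*u^2 - 40*u + 400)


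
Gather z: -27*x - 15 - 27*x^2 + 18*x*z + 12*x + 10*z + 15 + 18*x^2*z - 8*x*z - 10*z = -27*x^2 - 15*x + z*(18*x^2 + 10*x)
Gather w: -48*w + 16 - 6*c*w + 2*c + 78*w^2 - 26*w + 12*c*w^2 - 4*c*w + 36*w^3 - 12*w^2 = 2*c + 36*w^3 + w^2*(12*c + 66) + w*(-10*c - 74) + 16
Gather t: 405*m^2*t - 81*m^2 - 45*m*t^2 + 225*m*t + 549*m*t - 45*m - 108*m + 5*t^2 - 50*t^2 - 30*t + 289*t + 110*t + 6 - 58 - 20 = -81*m^2 - 153*m + t^2*(-45*m - 45) + t*(405*m^2 + 774*m + 369) - 72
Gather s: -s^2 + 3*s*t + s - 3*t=-s^2 + s*(3*t + 1) - 3*t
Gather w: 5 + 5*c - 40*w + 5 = 5*c - 40*w + 10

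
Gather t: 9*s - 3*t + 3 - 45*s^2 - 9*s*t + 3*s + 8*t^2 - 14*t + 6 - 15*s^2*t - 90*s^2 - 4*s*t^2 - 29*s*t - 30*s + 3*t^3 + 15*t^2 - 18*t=-135*s^2 - 18*s + 3*t^3 + t^2*(23 - 4*s) + t*(-15*s^2 - 38*s - 35) + 9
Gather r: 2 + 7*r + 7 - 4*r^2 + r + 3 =-4*r^2 + 8*r + 12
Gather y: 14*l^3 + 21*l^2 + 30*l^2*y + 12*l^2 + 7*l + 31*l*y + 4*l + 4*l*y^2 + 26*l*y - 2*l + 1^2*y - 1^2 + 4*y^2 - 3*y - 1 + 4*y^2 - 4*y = 14*l^3 + 33*l^2 + 9*l + y^2*(4*l + 8) + y*(30*l^2 + 57*l - 6) - 2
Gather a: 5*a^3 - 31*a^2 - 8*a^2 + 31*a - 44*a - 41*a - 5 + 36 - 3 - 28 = 5*a^3 - 39*a^2 - 54*a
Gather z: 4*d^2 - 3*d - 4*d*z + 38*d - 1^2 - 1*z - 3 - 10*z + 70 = 4*d^2 + 35*d + z*(-4*d - 11) + 66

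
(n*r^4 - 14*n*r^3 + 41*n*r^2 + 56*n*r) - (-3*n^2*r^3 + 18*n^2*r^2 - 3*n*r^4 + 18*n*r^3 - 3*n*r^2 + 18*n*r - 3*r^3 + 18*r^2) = 3*n^2*r^3 - 18*n^2*r^2 + 4*n*r^4 - 32*n*r^3 + 44*n*r^2 + 38*n*r + 3*r^3 - 18*r^2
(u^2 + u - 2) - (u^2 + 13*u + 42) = -12*u - 44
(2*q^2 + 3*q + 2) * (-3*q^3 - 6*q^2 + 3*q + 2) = -6*q^5 - 21*q^4 - 18*q^3 + q^2 + 12*q + 4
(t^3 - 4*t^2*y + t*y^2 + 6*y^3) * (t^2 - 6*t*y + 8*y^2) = t^5 - 10*t^4*y + 33*t^3*y^2 - 32*t^2*y^3 - 28*t*y^4 + 48*y^5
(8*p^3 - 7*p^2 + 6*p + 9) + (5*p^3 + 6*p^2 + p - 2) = 13*p^3 - p^2 + 7*p + 7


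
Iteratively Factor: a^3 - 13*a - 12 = (a - 4)*(a^2 + 4*a + 3) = (a - 4)*(a + 1)*(a + 3)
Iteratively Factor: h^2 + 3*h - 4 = (h + 4)*(h - 1)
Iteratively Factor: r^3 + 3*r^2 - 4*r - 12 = (r + 3)*(r^2 - 4) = (r + 2)*(r + 3)*(r - 2)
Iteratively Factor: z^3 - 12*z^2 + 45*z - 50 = (z - 2)*(z^2 - 10*z + 25) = (z - 5)*(z - 2)*(z - 5)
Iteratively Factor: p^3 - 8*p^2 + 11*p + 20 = (p - 4)*(p^2 - 4*p - 5) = (p - 5)*(p - 4)*(p + 1)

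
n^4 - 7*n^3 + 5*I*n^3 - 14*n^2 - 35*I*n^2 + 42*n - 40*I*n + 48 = (n - 8)*(n + 1)*(n + 2*I)*(n + 3*I)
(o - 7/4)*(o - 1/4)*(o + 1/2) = o^3 - 3*o^2/2 - 9*o/16 + 7/32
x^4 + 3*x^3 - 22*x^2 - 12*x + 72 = (x - 3)*(x - 2)*(x + 2)*(x + 6)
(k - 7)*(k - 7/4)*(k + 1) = k^3 - 31*k^2/4 + 7*k/2 + 49/4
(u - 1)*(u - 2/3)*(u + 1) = u^3 - 2*u^2/3 - u + 2/3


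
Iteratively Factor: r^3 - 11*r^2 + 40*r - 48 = (r - 4)*(r^2 - 7*r + 12) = (r - 4)^2*(r - 3)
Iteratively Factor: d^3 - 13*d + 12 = (d + 4)*(d^2 - 4*d + 3) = (d - 1)*(d + 4)*(d - 3)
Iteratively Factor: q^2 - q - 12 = (q + 3)*(q - 4)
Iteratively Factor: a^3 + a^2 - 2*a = (a - 1)*(a^2 + 2*a) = a*(a - 1)*(a + 2)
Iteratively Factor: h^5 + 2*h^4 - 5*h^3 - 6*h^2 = (h)*(h^4 + 2*h^3 - 5*h^2 - 6*h) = h^2*(h^3 + 2*h^2 - 5*h - 6) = h^2*(h + 1)*(h^2 + h - 6) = h^2*(h - 2)*(h + 1)*(h + 3)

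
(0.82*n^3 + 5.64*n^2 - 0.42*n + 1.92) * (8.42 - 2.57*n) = -2.1074*n^4 - 7.5904*n^3 + 48.5682*n^2 - 8.4708*n + 16.1664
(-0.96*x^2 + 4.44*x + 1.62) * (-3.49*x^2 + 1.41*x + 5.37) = 3.3504*x^4 - 16.8492*x^3 - 4.5486*x^2 + 26.127*x + 8.6994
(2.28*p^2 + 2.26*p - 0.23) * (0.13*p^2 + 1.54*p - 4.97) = 0.2964*p^4 + 3.805*p^3 - 7.8811*p^2 - 11.5864*p + 1.1431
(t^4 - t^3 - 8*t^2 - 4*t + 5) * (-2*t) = -2*t^5 + 2*t^4 + 16*t^3 + 8*t^2 - 10*t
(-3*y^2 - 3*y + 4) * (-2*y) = 6*y^3 + 6*y^2 - 8*y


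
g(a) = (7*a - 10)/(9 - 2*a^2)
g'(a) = 4*a*(7*a - 10)/(9 - 2*a^2)^2 + 7/(9 - 2*a^2)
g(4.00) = -0.78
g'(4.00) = 0.24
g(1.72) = 0.66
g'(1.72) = 3.75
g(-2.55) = 6.95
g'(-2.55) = 15.96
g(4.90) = -0.62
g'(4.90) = 0.13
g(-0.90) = -2.21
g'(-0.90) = 2.03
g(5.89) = -0.52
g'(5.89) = 0.09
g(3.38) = -0.99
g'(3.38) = 0.46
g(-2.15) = 102.24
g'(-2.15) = 3560.43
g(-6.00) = 0.83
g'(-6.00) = 0.20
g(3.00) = -1.22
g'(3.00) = 0.85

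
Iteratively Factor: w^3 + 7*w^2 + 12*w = (w + 3)*(w^2 + 4*w) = (w + 3)*(w + 4)*(w)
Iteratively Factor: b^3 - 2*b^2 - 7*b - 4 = (b - 4)*(b^2 + 2*b + 1) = (b - 4)*(b + 1)*(b + 1)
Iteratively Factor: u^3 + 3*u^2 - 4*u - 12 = (u - 2)*(u^2 + 5*u + 6) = (u - 2)*(u + 3)*(u + 2)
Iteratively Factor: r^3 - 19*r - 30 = (r - 5)*(r^2 + 5*r + 6) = (r - 5)*(r + 2)*(r + 3)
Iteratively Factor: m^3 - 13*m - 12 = (m + 3)*(m^2 - 3*m - 4) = (m - 4)*(m + 3)*(m + 1)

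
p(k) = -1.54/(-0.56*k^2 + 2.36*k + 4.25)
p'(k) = -1.54*(1.12*k - 2.36)/(-0.56*k^2 + 2.36*k + 4.25)^2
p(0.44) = -0.30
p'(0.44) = 0.11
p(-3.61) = 0.13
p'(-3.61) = 0.07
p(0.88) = -0.26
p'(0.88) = 0.06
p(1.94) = -0.23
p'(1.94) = 0.01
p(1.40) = -0.24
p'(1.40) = 0.03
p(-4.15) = 0.10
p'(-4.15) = 0.05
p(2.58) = -0.23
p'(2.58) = -0.02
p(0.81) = -0.27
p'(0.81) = 0.07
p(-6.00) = 0.05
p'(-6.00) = 0.02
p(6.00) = 0.88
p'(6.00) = -2.19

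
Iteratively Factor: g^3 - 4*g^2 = (g - 4)*(g^2) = g*(g - 4)*(g)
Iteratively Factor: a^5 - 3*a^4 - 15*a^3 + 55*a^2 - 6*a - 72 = (a - 3)*(a^4 - 15*a^2 + 10*a + 24) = (a - 3)*(a - 2)*(a^3 + 2*a^2 - 11*a - 12) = (a - 3)*(a - 2)*(a + 4)*(a^2 - 2*a - 3) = (a - 3)^2*(a - 2)*(a + 4)*(a + 1)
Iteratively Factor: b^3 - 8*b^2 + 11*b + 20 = (b - 5)*(b^2 - 3*b - 4) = (b - 5)*(b + 1)*(b - 4)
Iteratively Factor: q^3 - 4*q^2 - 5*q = (q - 5)*(q^2 + q) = q*(q - 5)*(q + 1)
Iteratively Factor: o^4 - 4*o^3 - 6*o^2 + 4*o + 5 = (o - 5)*(o^3 + o^2 - o - 1) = (o - 5)*(o - 1)*(o^2 + 2*o + 1) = (o - 5)*(o - 1)*(o + 1)*(o + 1)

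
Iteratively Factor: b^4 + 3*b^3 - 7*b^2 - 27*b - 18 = (b + 2)*(b^3 + b^2 - 9*b - 9) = (b + 1)*(b + 2)*(b^2 - 9) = (b - 3)*(b + 1)*(b + 2)*(b + 3)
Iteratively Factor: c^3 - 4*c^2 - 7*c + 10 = (c - 5)*(c^2 + c - 2) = (c - 5)*(c - 1)*(c + 2)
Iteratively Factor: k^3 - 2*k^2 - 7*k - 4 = (k + 1)*(k^2 - 3*k - 4) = (k - 4)*(k + 1)*(k + 1)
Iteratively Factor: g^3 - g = (g + 1)*(g^2 - g) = g*(g + 1)*(g - 1)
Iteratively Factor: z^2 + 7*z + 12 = (z + 4)*(z + 3)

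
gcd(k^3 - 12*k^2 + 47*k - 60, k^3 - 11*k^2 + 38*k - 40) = k^2 - 9*k + 20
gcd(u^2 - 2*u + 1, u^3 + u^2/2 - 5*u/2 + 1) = u - 1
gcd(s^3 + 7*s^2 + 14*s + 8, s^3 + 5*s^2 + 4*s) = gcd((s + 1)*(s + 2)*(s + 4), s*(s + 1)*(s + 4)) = s^2 + 5*s + 4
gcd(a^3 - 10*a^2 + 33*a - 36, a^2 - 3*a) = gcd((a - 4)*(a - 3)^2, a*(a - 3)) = a - 3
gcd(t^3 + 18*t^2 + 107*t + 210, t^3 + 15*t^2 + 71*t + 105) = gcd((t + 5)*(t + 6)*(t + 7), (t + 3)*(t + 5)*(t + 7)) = t^2 + 12*t + 35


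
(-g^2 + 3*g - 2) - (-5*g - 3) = -g^2 + 8*g + 1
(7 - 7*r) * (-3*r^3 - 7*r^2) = 21*r^4 + 28*r^3 - 49*r^2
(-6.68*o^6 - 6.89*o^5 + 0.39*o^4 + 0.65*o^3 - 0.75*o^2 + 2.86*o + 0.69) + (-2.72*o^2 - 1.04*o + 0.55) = -6.68*o^6 - 6.89*o^5 + 0.39*o^4 + 0.65*o^3 - 3.47*o^2 + 1.82*o + 1.24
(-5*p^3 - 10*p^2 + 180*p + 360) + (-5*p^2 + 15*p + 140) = -5*p^3 - 15*p^2 + 195*p + 500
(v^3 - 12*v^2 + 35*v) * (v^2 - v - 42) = v^5 - 13*v^4 + 5*v^3 + 469*v^2 - 1470*v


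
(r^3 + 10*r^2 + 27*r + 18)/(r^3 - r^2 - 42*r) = (r^2 + 4*r + 3)/(r*(r - 7))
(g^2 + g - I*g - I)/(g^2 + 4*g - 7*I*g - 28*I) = (g^2 + g*(1 - I) - I)/(g^2 + g*(4 - 7*I) - 28*I)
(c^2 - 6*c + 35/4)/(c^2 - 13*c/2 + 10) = (c - 7/2)/(c - 4)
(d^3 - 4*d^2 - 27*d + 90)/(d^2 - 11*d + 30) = (d^2 + 2*d - 15)/(d - 5)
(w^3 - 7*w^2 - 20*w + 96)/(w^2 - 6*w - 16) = (w^2 + w - 12)/(w + 2)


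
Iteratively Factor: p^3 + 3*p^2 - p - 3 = (p + 1)*(p^2 + 2*p - 3) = (p - 1)*(p + 1)*(p + 3)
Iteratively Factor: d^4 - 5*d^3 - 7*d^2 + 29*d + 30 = (d - 5)*(d^3 - 7*d - 6) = (d - 5)*(d - 3)*(d^2 + 3*d + 2) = (d - 5)*(d - 3)*(d + 2)*(d + 1)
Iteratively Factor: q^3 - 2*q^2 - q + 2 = (q - 1)*(q^2 - q - 2) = (q - 2)*(q - 1)*(q + 1)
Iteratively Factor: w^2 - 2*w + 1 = (w - 1)*(w - 1)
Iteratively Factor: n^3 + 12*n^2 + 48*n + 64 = (n + 4)*(n^2 + 8*n + 16) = (n + 4)^2*(n + 4)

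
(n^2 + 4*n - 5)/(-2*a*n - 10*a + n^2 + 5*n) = (1 - n)/(2*a - n)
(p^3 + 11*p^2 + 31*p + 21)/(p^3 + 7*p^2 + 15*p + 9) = (p + 7)/(p + 3)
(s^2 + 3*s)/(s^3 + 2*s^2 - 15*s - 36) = s/(s^2 - s - 12)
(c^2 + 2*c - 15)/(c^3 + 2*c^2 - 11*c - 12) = (c + 5)/(c^2 + 5*c + 4)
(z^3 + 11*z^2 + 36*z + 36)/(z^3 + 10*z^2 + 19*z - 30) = (z^2 + 5*z + 6)/(z^2 + 4*z - 5)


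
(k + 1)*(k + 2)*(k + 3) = k^3 + 6*k^2 + 11*k + 6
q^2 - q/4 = q*(q - 1/4)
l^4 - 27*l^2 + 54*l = l*(l - 3)^2*(l + 6)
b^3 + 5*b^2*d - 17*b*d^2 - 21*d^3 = (b - 3*d)*(b + d)*(b + 7*d)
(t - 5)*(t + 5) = t^2 - 25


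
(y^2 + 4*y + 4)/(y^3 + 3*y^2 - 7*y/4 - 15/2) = 4*(y + 2)/(4*y^2 + 4*y - 15)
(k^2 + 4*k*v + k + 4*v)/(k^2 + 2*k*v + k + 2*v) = (k + 4*v)/(k + 2*v)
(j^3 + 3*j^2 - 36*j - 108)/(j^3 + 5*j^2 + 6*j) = (j^2 - 36)/(j*(j + 2))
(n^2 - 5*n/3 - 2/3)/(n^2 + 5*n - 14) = (n + 1/3)/(n + 7)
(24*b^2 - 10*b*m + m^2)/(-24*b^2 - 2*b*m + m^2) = (-4*b + m)/(4*b + m)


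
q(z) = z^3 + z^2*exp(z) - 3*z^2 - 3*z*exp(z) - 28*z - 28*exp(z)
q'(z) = z^2*exp(z) + 3*z^2 - z*exp(z) - 6*z - 31*exp(z) - 28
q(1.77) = -230.58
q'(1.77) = -203.22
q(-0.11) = -21.73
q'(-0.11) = -54.97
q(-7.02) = -297.19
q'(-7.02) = 161.98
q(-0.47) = -4.09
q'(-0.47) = -43.46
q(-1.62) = 29.18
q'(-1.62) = -15.70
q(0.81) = -91.05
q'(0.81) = -100.92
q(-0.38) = -8.12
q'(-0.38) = -46.13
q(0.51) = -63.67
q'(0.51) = -82.32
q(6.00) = -4094.29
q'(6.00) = -359.43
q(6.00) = -4094.29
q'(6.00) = -359.43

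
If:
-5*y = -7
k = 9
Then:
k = 9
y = 7/5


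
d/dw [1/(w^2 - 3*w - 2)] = (3 - 2*w)/(-w^2 + 3*w + 2)^2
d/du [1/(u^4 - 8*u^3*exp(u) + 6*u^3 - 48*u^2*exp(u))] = 2*(4*u^2*exp(u) - 2*u^2 + 36*u*exp(u) - 9*u + 48*exp(u))/(u^3*(u^2 - 8*u*exp(u) + 6*u - 48*exp(u))^2)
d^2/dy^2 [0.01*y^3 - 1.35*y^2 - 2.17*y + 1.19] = 0.06*y - 2.7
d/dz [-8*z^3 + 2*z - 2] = 2 - 24*z^2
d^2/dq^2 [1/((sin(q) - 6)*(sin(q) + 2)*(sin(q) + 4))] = (-9*sin(q)^6 + 68*sin(q)^4 - 432*sin(q)^3 - 952*sin(q)^2 + 1632*sin(q) + 1568)/((sin(q) - 6)^3*(sin(q) + 2)^3*(sin(q) + 4)^3)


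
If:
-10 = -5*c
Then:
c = 2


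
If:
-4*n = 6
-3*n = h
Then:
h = 9/2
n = -3/2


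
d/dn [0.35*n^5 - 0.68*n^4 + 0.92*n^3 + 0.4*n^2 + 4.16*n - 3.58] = 1.75*n^4 - 2.72*n^3 + 2.76*n^2 + 0.8*n + 4.16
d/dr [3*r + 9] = 3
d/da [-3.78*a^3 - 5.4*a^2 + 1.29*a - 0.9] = -11.34*a^2 - 10.8*a + 1.29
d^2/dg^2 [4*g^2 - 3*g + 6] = 8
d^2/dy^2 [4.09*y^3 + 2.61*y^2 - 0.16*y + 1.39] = 24.54*y + 5.22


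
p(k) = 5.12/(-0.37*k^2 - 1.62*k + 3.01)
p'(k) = 5.12*(0.74*k + 1.62)/(-0.37*k^2 - 1.62*k + 3.01)^2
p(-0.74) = 1.28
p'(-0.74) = 0.34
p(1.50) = -20.28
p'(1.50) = 219.23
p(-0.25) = 1.51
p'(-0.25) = 0.64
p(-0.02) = 1.68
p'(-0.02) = 0.89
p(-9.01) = -0.41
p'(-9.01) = -0.17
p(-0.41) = 1.42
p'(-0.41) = 0.52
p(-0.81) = 1.26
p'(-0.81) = 0.31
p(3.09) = -0.93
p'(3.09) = 0.65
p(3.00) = -0.99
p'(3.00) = 0.73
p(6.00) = -0.26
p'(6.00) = 0.08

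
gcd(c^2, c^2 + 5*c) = c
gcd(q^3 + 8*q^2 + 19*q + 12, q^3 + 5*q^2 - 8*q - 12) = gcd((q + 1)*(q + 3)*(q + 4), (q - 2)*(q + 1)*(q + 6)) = q + 1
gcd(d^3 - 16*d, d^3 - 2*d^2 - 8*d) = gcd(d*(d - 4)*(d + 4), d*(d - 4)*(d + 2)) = d^2 - 4*d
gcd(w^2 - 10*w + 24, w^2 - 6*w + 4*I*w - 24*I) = w - 6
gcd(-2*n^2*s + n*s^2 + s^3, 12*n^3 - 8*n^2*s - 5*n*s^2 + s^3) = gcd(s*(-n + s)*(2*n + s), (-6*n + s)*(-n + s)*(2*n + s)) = -2*n^2 + n*s + s^2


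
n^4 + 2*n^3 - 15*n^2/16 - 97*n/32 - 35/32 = (n - 5/4)*(n + 1/2)*(n + 1)*(n + 7/4)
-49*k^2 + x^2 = (-7*k + x)*(7*k + x)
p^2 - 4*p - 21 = (p - 7)*(p + 3)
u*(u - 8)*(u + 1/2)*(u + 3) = u^4 - 9*u^3/2 - 53*u^2/2 - 12*u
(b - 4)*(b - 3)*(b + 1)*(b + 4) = b^4 - 2*b^3 - 19*b^2 + 32*b + 48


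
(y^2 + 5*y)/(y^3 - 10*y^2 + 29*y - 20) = y*(y + 5)/(y^3 - 10*y^2 + 29*y - 20)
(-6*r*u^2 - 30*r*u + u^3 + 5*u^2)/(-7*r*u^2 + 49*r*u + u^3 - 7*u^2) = (6*r*u + 30*r - u^2 - 5*u)/(7*r*u - 49*r - u^2 + 7*u)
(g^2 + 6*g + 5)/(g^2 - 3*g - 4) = (g + 5)/(g - 4)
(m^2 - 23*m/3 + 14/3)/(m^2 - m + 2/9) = 3*(m - 7)/(3*m - 1)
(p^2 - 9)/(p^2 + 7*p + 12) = (p - 3)/(p + 4)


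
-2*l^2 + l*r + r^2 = (-l + r)*(2*l + r)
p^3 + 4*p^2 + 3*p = p*(p + 1)*(p + 3)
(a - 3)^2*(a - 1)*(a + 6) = a^4 - a^3 - 27*a^2 + 81*a - 54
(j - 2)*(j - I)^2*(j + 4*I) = j^4 - 2*j^3 + 2*I*j^3 + 7*j^2 - 4*I*j^2 - 14*j - 4*I*j + 8*I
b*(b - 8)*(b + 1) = b^3 - 7*b^2 - 8*b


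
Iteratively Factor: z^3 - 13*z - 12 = (z - 4)*(z^2 + 4*z + 3) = (z - 4)*(z + 1)*(z + 3)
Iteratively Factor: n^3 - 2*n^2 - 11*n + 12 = (n - 1)*(n^2 - n - 12) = (n - 4)*(n - 1)*(n + 3)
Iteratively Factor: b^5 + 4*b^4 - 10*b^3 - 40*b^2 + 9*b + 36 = (b + 1)*(b^4 + 3*b^3 - 13*b^2 - 27*b + 36) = (b + 1)*(b + 4)*(b^3 - b^2 - 9*b + 9) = (b + 1)*(b + 3)*(b + 4)*(b^2 - 4*b + 3) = (b - 1)*(b + 1)*(b + 3)*(b + 4)*(b - 3)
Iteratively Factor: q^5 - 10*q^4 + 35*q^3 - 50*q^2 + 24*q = (q - 3)*(q^4 - 7*q^3 + 14*q^2 - 8*q) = (q - 3)*(q - 2)*(q^3 - 5*q^2 + 4*q) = (q - 4)*(q - 3)*(q - 2)*(q^2 - q) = q*(q - 4)*(q - 3)*(q - 2)*(q - 1)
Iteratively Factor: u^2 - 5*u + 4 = (u - 4)*(u - 1)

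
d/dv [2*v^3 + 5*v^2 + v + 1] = 6*v^2 + 10*v + 1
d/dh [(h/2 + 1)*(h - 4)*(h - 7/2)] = 3*h^2/2 - 11*h/2 - 1/2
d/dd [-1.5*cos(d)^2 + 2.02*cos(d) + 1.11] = (3.0*cos(d) - 2.02)*sin(d)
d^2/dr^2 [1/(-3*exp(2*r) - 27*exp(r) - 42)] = (-2*(2*exp(r) + 9)^2*exp(r) + (4*exp(r) + 9)*(exp(2*r) + 9*exp(r) + 14))*exp(r)/(3*(exp(2*r) + 9*exp(r) + 14)^3)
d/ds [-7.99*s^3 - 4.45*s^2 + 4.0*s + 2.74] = -23.97*s^2 - 8.9*s + 4.0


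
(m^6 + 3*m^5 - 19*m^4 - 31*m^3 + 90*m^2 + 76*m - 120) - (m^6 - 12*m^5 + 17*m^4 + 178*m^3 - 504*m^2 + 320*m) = 15*m^5 - 36*m^4 - 209*m^3 + 594*m^2 - 244*m - 120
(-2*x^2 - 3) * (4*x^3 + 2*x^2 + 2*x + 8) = -8*x^5 - 4*x^4 - 16*x^3 - 22*x^2 - 6*x - 24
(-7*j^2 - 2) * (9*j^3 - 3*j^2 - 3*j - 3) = -63*j^5 + 21*j^4 + 3*j^3 + 27*j^2 + 6*j + 6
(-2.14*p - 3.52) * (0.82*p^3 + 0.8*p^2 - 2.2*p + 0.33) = -1.7548*p^4 - 4.5984*p^3 + 1.892*p^2 + 7.0378*p - 1.1616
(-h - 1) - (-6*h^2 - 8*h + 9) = 6*h^2 + 7*h - 10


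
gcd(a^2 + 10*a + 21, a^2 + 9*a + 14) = a + 7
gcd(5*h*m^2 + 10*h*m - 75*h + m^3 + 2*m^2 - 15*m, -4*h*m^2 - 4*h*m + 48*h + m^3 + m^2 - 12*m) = m - 3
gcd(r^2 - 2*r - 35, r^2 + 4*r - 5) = r + 5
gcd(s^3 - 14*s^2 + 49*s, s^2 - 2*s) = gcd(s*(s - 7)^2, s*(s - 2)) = s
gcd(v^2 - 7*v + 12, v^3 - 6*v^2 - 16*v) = 1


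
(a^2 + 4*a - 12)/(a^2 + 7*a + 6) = (a - 2)/(a + 1)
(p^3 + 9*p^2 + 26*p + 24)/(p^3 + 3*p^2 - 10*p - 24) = (p + 3)/(p - 3)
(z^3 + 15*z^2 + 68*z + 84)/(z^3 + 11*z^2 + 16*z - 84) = (z + 2)/(z - 2)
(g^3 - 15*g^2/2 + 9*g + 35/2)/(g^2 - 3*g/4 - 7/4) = 2*(2*g^2 - 17*g + 35)/(4*g - 7)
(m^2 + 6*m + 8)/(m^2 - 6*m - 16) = (m + 4)/(m - 8)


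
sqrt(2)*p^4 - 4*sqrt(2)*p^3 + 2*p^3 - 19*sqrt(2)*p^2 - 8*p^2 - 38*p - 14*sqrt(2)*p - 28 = (p - 7)*(p + 2)*(p + sqrt(2))*(sqrt(2)*p + sqrt(2))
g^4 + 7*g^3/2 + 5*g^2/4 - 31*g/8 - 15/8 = (g - 1)*(g + 1/2)*(g + 3/2)*(g + 5/2)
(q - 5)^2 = q^2 - 10*q + 25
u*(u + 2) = u^2 + 2*u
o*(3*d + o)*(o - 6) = 3*d*o^2 - 18*d*o + o^3 - 6*o^2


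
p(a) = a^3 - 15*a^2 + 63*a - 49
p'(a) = 3*a^2 - 30*a + 63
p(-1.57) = -188.75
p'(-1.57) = 117.49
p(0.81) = -7.28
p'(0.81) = 40.67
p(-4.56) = -743.00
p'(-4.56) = 262.18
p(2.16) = 27.17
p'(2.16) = 12.20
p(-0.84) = -113.10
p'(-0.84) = 90.32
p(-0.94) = -122.30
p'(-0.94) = 93.85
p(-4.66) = -769.51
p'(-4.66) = 267.95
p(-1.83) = -220.65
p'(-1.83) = 127.95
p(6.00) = 5.00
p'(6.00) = -9.00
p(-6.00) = -1183.00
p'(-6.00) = 351.00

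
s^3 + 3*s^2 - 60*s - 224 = (s - 8)*(s + 4)*(s + 7)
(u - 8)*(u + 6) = u^2 - 2*u - 48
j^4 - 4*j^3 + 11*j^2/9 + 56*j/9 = j*(j - 8/3)*(j - 7/3)*(j + 1)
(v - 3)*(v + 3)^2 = v^3 + 3*v^2 - 9*v - 27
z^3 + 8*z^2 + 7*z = z*(z + 1)*(z + 7)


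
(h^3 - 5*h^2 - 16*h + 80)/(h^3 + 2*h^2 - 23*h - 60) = (h - 4)/(h + 3)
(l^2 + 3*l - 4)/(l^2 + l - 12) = (l - 1)/(l - 3)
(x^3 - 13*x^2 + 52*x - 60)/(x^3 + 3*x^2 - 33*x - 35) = (x^2 - 8*x + 12)/(x^2 + 8*x + 7)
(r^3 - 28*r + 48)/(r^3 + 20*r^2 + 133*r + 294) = (r^2 - 6*r + 8)/(r^2 + 14*r + 49)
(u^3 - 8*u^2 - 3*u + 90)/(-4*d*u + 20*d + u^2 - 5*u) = (u^2 - 3*u - 18)/(-4*d + u)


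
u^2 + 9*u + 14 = (u + 2)*(u + 7)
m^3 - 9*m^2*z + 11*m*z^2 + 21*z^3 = (m - 7*z)*(m - 3*z)*(m + z)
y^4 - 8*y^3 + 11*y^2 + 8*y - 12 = (y - 6)*(y - 2)*(y - 1)*(y + 1)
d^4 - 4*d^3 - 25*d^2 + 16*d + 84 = (d - 7)*(d - 2)*(d + 2)*(d + 3)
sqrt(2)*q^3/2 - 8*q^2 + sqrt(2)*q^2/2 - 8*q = q*(q - 8*sqrt(2))*(sqrt(2)*q/2 + sqrt(2)/2)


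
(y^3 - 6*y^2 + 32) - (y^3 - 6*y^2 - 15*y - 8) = 15*y + 40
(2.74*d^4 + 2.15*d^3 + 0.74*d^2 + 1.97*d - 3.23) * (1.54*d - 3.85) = 4.2196*d^5 - 7.238*d^4 - 7.1379*d^3 + 0.1848*d^2 - 12.5587*d + 12.4355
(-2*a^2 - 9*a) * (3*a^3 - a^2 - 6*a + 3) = -6*a^5 - 25*a^4 + 21*a^3 + 48*a^2 - 27*a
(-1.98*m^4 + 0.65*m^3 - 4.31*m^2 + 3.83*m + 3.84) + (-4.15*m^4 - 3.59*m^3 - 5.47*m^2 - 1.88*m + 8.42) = -6.13*m^4 - 2.94*m^3 - 9.78*m^2 + 1.95*m + 12.26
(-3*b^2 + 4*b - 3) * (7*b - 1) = -21*b^3 + 31*b^2 - 25*b + 3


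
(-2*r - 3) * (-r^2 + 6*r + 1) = 2*r^3 - 9*r^2 - 20*r - 3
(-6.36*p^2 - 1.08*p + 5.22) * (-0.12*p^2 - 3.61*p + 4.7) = 0.7632*p^4 + 23.0892*p^3 - 26.6196*p^2 - 23.9202*p + 24.534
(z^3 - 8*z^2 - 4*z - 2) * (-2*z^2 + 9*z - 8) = -2*z^5 + 25*z^4 - 72*z^3 + 32*z^2 + 14*z + 16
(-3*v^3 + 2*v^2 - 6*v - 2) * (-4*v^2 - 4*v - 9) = 12*v^5 + 4*v^4 + 43*v^3 + 14*v^2 + 62*v + 18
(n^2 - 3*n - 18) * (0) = 0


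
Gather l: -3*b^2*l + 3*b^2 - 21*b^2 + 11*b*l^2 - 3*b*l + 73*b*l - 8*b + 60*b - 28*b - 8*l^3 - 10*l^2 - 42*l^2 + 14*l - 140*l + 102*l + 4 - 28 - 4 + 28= -18*b^2 + 24*b - 8*l^3 + l^2*(11*b - 52) + l*(-3*b^2 + 70*b - 24)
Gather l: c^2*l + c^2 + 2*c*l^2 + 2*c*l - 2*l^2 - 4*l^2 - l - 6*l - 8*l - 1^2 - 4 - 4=c^2 + l^2*(2*c - 6) + l*(c^2 + 2*c - 15) - 9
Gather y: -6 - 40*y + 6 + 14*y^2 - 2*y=14*y^2 - 42*y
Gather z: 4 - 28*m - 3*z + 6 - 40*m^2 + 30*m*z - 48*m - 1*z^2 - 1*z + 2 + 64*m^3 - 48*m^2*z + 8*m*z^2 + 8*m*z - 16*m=64*m^3 - 40*m^2 - 92*m + z^2*(8*m - 1) + z*(-48*m^2 + 38*m - 4) + 12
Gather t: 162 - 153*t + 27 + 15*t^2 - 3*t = 15*t^2 - 156*t + 189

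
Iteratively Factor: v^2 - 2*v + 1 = (v - 1)*(v - 1)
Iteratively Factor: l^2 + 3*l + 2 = (l + 2)*(l + 1)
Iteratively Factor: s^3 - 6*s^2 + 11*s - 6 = (s - 2)*(s^2 - 4*s + 3) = (s - 2)*(s - 1)*(s - 3)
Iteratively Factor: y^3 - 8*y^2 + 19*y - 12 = (y - 1)*(y^2 - 7*y + 12) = (y - 3)*(y - 1)*(y - 4)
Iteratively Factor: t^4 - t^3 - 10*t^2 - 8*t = (t + 2)*(t^3 - 3*t^2 - 4*t) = (t - 4)*(t + 2)*(t^2 + t) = (t - 4)*(t + 1)*(t + 2)*(t)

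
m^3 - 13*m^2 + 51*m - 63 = (m - 7)*(m - 3)^2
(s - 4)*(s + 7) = s^2 + 3*s - 28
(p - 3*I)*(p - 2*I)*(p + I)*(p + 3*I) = p^4 - I*p^3 + 11*p^2 - 9*I*p + 18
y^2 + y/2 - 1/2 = (y - 1/2)*(y + 1)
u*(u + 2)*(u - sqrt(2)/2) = u^3 - sqrt(2)*u^2/2 + 2*u^2 - sqrt(2)*u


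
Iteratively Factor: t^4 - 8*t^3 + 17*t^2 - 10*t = (t - 5)*(t^3 - 3*t^2 + 2*t) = (t - 5)*(t - 2)*(t^2 - t) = (t - 5)*(t - 2)*(t - 1)*(t)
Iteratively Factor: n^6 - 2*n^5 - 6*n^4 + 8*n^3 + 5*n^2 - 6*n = (n + 2)*(n^5 - 4*n^4 + 2*n^3 + 4*n^2 - 3*n) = (n - 3)*(n + 2)*(n^4 - n^3 - n^2 + n) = n*(n - 3)*(n + 2)*(n^3 - n^2 - n + 1) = n*(n - 3)*(n - 1)*(n + 2)*(n^2 - 1) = n*(n - 3)*(n - 1)^2*(n + 2)*(n + 1)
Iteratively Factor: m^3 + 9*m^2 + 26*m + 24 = (m + 3)*(m^2 + 6*m + 8) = (m + 3)*(m + 4)*(m + 2)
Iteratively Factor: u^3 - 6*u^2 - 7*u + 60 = (u - 5)*(u^2 - u - 12) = (u - 5)*(u + 3)*(u - 4)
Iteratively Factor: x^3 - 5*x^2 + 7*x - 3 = (x - 3)*(x^2 - 2*x + 1) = (x - 3)*(x - 1)*(x - 1)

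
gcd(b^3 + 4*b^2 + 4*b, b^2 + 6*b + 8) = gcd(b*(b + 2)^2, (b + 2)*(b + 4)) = b + 2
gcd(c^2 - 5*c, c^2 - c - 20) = c - 5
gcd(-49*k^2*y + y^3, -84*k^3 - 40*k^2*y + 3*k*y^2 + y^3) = 7*k + y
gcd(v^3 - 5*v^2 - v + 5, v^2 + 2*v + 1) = v + 1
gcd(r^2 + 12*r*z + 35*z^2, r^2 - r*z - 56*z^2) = r + 7*z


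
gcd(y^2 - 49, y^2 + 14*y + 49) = y + 7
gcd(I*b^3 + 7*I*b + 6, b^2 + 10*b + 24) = 1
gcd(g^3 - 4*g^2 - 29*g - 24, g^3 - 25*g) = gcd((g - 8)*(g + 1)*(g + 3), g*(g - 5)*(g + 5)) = 1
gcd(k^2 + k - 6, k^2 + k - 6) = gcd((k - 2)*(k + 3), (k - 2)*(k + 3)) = k^2 + k - 6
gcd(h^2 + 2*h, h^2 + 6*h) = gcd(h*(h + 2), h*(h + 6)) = h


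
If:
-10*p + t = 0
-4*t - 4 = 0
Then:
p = -1/10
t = -1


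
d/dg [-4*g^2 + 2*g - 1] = 2 - 8*g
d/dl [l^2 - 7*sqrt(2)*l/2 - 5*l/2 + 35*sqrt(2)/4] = 2*l - 7*sqrt(2)/2 - 5/2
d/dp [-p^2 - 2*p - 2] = -2*p - 2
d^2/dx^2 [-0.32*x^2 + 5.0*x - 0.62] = -0.640000000000000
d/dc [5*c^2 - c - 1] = 10*c - 1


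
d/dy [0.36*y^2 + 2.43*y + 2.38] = 0.72*y + 2.43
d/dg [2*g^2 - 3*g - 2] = 4*g - 3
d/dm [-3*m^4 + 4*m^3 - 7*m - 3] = -12*m^3 + 12*m^2 - 7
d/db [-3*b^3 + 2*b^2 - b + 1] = -9*b^2 + 4*b - 1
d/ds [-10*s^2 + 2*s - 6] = 2 - 20*s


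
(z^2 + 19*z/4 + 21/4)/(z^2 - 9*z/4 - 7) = (z + 3)/(z - 4)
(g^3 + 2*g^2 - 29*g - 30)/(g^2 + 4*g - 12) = (g^2 - 4*g - 5)/(g - 2)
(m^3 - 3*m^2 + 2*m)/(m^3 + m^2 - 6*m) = (m - 1)/(m + 3)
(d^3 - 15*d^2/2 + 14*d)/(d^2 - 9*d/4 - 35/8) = 4*d*(d - 4)/(4*d + 5)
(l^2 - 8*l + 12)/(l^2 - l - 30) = (l - 2)/(l + 5)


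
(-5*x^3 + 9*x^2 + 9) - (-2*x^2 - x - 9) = -5*x^3 + 11*x^2 + x + 18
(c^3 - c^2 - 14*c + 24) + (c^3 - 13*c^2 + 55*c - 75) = 2*c^3 - 14*c^2 + 41*c - 51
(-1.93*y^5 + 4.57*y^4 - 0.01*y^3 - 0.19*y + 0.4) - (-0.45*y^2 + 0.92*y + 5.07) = -1.93*y^5 + 4.57*y^4 - 0.01*y^3 + 0.45*y^2 - 1.11*y - 4.67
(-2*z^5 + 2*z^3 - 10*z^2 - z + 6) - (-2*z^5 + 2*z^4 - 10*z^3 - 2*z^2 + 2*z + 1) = -2*z^4 + 12*z^3 - 8*z^2 - 3*z + 5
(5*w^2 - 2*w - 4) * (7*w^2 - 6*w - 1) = 35*w^4 - 44*w^3 - 21*w^2 + 26*w + 4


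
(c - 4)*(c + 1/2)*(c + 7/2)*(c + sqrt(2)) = c^4 + sqrt(2)*c^3 - 57*c^2/4 - 57*sqrt(2)*c/4 - 7*c - 7*sqrt(2)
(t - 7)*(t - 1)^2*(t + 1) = t^4 - 8*t^3 + 6*t^2 + 8*t - 7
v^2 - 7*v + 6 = (v - 6)*(v - 1)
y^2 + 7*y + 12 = (y + 3)*(y + 4)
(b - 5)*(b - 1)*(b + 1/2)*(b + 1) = b^4 - 9*b^3/2 - 7*b^2/2 + 9*b/2 + 5/2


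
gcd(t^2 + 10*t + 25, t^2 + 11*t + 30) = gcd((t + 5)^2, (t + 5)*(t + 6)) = t + 5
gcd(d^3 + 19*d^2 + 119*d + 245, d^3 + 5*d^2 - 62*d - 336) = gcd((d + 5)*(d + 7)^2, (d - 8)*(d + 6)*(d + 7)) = d + 7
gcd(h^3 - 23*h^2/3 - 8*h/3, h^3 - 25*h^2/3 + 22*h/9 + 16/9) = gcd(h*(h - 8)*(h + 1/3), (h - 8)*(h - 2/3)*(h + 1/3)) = h^2 - 23*h/3 - 8/3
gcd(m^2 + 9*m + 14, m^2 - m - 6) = m + 2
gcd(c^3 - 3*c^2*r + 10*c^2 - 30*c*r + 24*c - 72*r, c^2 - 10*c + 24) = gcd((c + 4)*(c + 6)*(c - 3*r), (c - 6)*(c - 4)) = 1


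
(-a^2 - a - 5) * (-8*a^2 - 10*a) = 8*a^4 + 18*a^3 + 50*a^2 + 50*a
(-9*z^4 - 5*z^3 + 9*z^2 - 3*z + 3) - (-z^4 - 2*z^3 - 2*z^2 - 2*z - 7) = -8*z^4 - 3*z^3 + 11*z^2 - z + 10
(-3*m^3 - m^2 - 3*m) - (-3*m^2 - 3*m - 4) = -3*m^3 + 2*m^2 + 4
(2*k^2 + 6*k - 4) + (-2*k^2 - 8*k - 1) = -2*k - 5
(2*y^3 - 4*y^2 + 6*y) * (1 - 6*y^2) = -12*y^5 + 24*y^4 - 34*y^3 - 4*y^2 + 6*y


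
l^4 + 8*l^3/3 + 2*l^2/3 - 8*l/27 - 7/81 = (l - 1/3)*(l + 1/3)^2*(l + 7/3)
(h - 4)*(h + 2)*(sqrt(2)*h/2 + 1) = sqrt(2)*h^3/2 - sqrt(2)*h^2 + h^2 - 4*sqrt(2)*h - 2*h - 8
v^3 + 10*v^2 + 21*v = v*(v + 3)*(v + 7)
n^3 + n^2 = n^2*(n + 1)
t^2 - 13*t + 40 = (t - 8)*(t - 5)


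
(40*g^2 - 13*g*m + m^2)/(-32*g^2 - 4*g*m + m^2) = (-5*g + m)/(4*g + m)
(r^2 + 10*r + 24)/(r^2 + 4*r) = (r + 6)/r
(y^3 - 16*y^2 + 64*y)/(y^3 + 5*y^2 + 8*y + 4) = y*(y^2 - 16*y + 64)/(y^3 + 5*y^2 + 8*y + 4)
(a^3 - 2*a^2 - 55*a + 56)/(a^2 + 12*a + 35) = (a^2 - 9*a + 8)/(a + 5)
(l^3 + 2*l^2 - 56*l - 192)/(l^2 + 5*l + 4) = (l^2 - 2*l - 48)/(l + 1)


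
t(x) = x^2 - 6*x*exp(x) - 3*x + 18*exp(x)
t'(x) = -6*x*exp(x) + 2*x + 12*exp(x) - 3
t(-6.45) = 61.04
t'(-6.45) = -15.82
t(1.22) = 34.00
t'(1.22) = 15.29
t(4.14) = -424.85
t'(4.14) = -801.11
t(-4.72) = 36.85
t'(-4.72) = -12.08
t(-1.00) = 12.83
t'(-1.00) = 1.62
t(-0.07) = 17.39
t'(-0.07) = 8.44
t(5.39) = -3130.49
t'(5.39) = -4450.82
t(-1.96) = 13.91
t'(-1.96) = -3.57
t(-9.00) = 108.01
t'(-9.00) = -20.99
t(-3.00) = 19.79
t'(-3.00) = -7.51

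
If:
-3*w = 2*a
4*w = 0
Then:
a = 0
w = 0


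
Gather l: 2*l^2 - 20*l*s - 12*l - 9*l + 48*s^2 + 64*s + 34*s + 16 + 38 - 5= 2*l^2 + l*(-20*s - 21) + 48*s^2 + 98*s + 49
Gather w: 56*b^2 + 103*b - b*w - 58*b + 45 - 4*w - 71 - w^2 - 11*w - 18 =56*b^2 + 45*b - w^2 + w*(-b - 15) - 44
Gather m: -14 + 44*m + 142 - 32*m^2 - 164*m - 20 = -32*m^2 - 120*m + 108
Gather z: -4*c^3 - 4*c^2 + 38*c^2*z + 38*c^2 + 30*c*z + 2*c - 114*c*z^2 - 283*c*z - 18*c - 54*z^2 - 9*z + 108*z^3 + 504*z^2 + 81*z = -4*c^3 + 34*c^2 - 16*c + 108*z^3 + z^2*(450 - 114*c) + z*(38*c^2 - 253*c + 72)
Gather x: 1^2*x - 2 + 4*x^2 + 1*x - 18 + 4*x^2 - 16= 8*x^2 + 2*x - 36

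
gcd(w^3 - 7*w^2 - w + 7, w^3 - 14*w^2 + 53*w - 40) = w - 1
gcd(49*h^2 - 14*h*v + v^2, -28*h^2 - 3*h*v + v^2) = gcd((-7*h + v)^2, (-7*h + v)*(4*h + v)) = -7*h + v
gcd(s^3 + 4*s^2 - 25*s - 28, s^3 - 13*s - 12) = s^2 - 3*s - 4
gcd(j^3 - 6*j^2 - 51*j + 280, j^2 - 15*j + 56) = j - 8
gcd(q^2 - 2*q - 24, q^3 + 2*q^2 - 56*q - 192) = q + 4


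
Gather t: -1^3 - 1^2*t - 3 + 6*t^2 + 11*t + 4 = 6*t^2 + 10*t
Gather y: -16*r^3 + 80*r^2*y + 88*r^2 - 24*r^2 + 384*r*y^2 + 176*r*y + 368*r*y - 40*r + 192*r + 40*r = -16*r^3 + 64*r^2 + 384*r*y^2 + 192*r + y*(80*r^2 + 544*r)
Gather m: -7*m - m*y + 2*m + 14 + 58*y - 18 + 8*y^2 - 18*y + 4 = m*(-y - 5) + 8*y^2 + 40*y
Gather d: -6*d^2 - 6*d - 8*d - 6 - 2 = -6*d^2 - 14*d - 8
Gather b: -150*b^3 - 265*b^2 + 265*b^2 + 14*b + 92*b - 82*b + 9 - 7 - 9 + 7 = -150*b^3 + 24*b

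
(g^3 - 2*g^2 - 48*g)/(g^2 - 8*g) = g + 6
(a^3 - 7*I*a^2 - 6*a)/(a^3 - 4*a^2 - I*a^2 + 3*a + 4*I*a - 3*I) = a*(a - 6*I)/(a^2 - 4*a + 3)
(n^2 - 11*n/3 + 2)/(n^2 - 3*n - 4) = (-n^2 + 11*n/3 - 2)/(-n^2 + 3*n + 4)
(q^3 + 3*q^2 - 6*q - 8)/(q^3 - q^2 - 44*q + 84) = (q^2 + 5*q + 4)/(q^2 + q - 42)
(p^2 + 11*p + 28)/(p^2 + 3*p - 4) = (p + 7)/(p - 1)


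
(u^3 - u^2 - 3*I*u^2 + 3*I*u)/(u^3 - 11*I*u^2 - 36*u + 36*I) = u*(u - 1)/(u^2 - 8*I*u - 12)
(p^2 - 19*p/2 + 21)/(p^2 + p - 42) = (p - 7/2)/(p + 7)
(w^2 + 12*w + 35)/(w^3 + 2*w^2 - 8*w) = (w^2 + 12*w + 35)/(w*(w^2 + 2*w - 8))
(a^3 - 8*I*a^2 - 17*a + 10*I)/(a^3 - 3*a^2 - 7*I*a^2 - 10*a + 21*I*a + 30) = (a - I)/(a - 3)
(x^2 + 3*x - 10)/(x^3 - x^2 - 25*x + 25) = (x - 2)/(x^2 - 6*x + 5)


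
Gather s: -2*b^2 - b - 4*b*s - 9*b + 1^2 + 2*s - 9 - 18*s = -2*b^2 - 10*b + s*(-4*b - 16) - 8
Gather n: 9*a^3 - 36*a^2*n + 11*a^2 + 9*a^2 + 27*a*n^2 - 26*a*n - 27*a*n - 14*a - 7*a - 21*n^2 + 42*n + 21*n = 9*a^3 + 20*a^2 - 21*a + n^2*(27*a - 21) + n*(-36*a^2 - 53*a + 63)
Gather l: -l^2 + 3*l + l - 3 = -l^2 + 4*l - 3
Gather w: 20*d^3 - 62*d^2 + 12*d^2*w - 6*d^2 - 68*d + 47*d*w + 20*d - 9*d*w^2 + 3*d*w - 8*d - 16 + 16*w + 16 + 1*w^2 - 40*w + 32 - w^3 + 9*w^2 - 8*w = 20*d^3 - 68*d^2 - 56*d - w^3 + w^2*(10 - 9*d) + w*(12*d^2 + 50*d - 32) + 32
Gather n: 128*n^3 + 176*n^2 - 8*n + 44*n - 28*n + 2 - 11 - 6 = 128*n^3 + 176*n^2 + 8*n - 15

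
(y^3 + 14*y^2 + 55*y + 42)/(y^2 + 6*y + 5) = (y^2 + 13*y + 42)/(y + 5)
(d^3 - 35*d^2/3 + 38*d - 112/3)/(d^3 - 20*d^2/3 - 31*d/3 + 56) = (d - 2)/(d + 3)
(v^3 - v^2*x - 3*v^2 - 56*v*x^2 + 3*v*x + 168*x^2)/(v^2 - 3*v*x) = (v^3 - v^2*x - 3*v^2 - 56*v*x^2 + 3*v*x + 168*x^2)/(v*(v - 3*x))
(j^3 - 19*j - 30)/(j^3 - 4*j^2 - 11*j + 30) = (j + 2)/(j - 2)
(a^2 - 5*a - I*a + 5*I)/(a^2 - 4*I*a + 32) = (a^2 - 5*a - I*a + 5*I)/(a^2 - 4*I*a + 32)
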